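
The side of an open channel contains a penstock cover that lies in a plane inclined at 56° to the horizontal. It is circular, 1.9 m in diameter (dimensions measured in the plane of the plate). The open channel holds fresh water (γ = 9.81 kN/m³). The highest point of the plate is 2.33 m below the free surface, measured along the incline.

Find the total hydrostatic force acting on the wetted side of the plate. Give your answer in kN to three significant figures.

F ≈ 75.6 kN

γ = 9.81 kN/m³.
Let θ = 56° be the plate's angle to the horizontal; measure y along the incline from where the plane meets the free surface. Vertical depth h = y·sinθ with sinθ = 0.829038.
The centroid is at the centre, 0.95 m below the top of the plate, so y_c = 2.33 + 0.95 = 3.28 m and h_c = 3.28 × 0.829038 = 2.71924 m.
A = π(0.95)² = 2.83529 m².
Resultant F = γ·h_c·A = 9.81 × 2.71924 × 2.83529 = 75.6335 kN.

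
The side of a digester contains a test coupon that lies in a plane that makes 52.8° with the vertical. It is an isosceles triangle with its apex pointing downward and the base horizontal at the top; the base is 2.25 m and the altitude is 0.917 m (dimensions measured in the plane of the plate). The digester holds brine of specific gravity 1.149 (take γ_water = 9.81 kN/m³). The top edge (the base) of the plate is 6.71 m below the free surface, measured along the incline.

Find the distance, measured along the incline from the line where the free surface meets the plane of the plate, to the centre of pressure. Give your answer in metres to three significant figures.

γ = 1.149 × 9.81 = 11.27169 kN/m³.
The plate makes 52.8° with the vertical, i.e. θ = 90° − 52.8° = 37.2° to the horizontal. Measuring y along the incline from the free-surface line, vertical depth h = y·sinθ with sinθ = 0.604599.
With the apex down, the centroid sits h/3 = 0.917/3 = 0.305667 m below the base (the top edge), so y_c = 6.71 + 0.305667 = 7.01567 m and h_c = 7.01567 × 0.604599 = 4.24167 m.
A = ½ × 2.25 × 0.917 = 1.03163 m².
Resultant F = γ·h_c·A = 11.27169 × 4.24167 × 1.03163 = 49.323 kN.
I_c = b·h³/36 = 2.25 × 0.917³/36 = 0.0481935 m⁴.
Centre of pressure: y_p = y_c + I_c/(y_c·A) = 7.01567 + 0.0481935/(7.01567 × 1.03163) = 7.01567 + 0.00665879 = 7.02233 m along the plane.

y_p = 7.02 m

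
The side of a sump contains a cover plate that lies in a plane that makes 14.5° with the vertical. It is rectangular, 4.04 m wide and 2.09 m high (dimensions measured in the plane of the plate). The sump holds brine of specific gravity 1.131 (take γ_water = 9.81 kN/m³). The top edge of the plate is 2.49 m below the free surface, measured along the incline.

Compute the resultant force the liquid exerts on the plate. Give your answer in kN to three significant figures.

F ≈ 321 kN

γ = 1.131 × 9.81 = 11.09511 kN/m³.
The plate makes 14.5° with the vertical, i.e. θ = 90° − 14.5° = 75.5° to the horizontal. Measuring y along the incline from the free-surface line, vertical depth h = y·sinθ with sinθ = 0.968148.
The centroid lies 2.09/2 = 1.045 m below the top edge, so y_c = 2.49 + 1.045 = 3.535 m and h_c = 3.535 × 0.968148 = 3.4224 m.
A = 4.04 × 2.09 = 8.4436 m².
Resultant F = γ·h_c·A = 11.09511 × 3.4224 × 8.4436 = 320.62 kN.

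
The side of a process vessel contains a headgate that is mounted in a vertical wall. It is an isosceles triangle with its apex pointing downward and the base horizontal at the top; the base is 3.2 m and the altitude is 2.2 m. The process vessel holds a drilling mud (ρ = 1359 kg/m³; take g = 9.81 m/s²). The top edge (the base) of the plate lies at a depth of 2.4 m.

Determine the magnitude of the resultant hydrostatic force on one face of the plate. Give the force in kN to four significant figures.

γ = ρg = 1359 × 9.81 / 1000 = 13.33179 kN/m³.
With the apex down, the centroid sits h/3 = 2.2/3 = 0.733333 m below the base (the top edge), so the centroid depth is h_c = 2.4 + 0.733333 = 3.13333 m.
A = ½ × 3.2 × 2.2 = 3.52 m².
Resultant F = γ·h_c·A = 13.33179 × 3.13333 × 3.52 = 147.041 kN.

F ≈ 147.0 kN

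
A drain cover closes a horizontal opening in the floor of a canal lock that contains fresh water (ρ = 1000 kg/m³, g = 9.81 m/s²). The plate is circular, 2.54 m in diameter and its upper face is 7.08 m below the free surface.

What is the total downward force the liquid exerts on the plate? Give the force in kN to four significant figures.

γ = ρg = 1000 × 9.81 = 9810 N/m³ = 9.81 kN/m³.
The plate is horizontal, so pressure is uniform at p = γ·h = 9.81 × 7.08 = 69.4548 kN/m².
A = π(1.27)² = 5.06707 m².
F = p·A = 69.4548 × 5.06707 = 351.932 kN.

F ≈ 351.9 kN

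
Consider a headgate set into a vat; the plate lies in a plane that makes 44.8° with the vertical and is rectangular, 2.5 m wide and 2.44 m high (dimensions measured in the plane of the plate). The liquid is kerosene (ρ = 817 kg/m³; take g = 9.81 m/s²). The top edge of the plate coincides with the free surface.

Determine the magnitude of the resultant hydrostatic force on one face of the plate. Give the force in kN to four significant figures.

F ≈ 42.32 kN

γ = ρg = 817 × 9.81 / 1000 = 8.01477 kN/m³.
The plate makes 44.8° with the vertical, i.e. θ = 90° − 44.8° = 45.2° to the horizontal. Measuring y along the incline from the free-surface line, vertical depth h = y·sinθ with sinθ = 0.709571.
The centroid lies 2.44/2 = 1.22 m below the top edge, so y_c = 1.22 m and h_c = 1.22 × 0.709571 = 0.865677 m.
A = 2.5 × 2.44 = 6.1 m².
Resultant F = γ·h_c·A = 8.01477 × 0.865677 × 6.1 = 42.323 kN.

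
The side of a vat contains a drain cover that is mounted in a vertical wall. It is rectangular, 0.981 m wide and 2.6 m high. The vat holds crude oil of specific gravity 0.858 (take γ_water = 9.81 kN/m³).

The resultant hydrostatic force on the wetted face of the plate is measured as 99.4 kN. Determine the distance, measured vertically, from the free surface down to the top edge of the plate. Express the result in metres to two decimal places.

γ = 0.858 × 9.81 = 8.41698 kN/m³.
A = 0.981 × 2.6 = 2.5506 m².
From F = γ·h_c·A, the centroid depth is h_c = 99.4/(8.41698 × 2.5506) = 4.63007 m.
The centroid lies 2.6/2 = 1.3 m below the top edge, so the top edge sits at h_top = 4.63007 − 1.3 = 3.33007 m below the surface.

d_top ≈ 3.33 m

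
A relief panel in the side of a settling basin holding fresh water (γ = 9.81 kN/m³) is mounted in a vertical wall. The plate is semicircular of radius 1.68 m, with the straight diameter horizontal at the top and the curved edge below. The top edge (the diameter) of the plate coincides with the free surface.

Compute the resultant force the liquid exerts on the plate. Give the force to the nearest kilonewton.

γ = 9.81 kN/m³.
The centroid of a semicircle lies 4r/(3π) = 0.713014 m from the diameter, here below the top edge, so the centroid depth is h_c = 0.713014 m.
A = πr²/2 = π × 1.68²/2 = 4.43342 m².
Resultant F = γ·h_c·A = 9.81 × 0.713014 × 4.43342 = 31.0103 kN.

F ≈ 31 kN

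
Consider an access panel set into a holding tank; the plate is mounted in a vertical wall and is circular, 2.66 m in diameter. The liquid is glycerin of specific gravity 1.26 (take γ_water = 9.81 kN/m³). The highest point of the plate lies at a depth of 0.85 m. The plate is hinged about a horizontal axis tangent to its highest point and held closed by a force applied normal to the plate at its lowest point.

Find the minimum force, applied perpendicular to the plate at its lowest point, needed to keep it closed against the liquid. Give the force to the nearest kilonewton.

P ≈ 86 kN

γ = 1.26 × 9.81 = 12.3606 kN/m³.
The centroid is at the centre, 1.33 m below the top of the plate, so the centroid depth is h_c = 0.85 + 1.33 = 2.18 m.
A = π(1.33)² = 5.55716 m².
Resultant F = γ·h_c·A = 12.3606 × 2.18 × 5.55716 = 149.744 kN.
I_c = πr⁴/4 = π × 1.33⁴/4 = 2.45752 m⁴.
Centre of pressure: y_p = y_c + I_c/(y_c·A) = 2.18 + 2.45752/(2.18 × 5.55716) = 2.18 + 0.202856 = 2.38286 m along the plane.
The resultant acts 1.33 + 0.202856 = 1.53286 m (along the plate) below the hinge at the top edge, so the moment about the hinge is M = F × 1.53286 = 149.744 × 1.53286 = 229.537 kN·m.
A normal force at the bottom, 2.66 m from the hinge, must supply this moment: P = 229.537/2.66 = 86.2921 kN.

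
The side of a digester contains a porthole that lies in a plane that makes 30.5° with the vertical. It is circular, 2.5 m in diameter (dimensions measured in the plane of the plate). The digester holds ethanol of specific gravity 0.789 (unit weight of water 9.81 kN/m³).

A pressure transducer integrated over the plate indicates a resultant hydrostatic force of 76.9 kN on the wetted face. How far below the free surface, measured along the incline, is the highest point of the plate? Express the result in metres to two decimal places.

γ = 0.789 × 9.81 = 7.74009 kN/m³.
A = π(1.25)² = 4.90874 m².
From F = γ·h_c·A, the centroid depth is h_c = 76.9/(7.74009 × 4.90874) = 2.024 m.
The plate makes 30.5° with the vertical, i.e. θ = 90° − 30.5° = 59.5° to the horizontal. Measuring y along the incline from the free-surface line, vertical depth h = y·sinθ with sinθ = 0.861629.
Along the incline, y_c = h_c/sinθ = 2.024/0.861629 = 2.34904 m.
The centroid is at the centre, 1.25 m below the top of the plate, so the highest point sits at y_top = 2.34904 − 1.25 = 1.09904 m along the incline.

y_top ≈ 1.10 m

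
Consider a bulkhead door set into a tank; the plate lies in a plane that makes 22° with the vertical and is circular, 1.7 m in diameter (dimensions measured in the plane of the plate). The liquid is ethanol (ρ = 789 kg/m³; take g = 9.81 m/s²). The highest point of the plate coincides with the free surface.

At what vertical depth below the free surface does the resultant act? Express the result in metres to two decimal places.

γ = ρg = 789 × 9.81 / 1000 = 7.74009 kN/m³.
The plate makes 22° with the vertical, i.e. θ = 90° − 22° = 68° to the horizontal. Measuring y along the incline from the free-surface line, vertical depth h = y·sinθ with sinθ = 0.927184.
The centroid is at the centre, 0.85 m below the top of the plate, so y_c = 0.85 m and h_c = 0.85 × 0.927184 = 0.788106 m.
A = π(0.85)² = 2.2698 m².
Resultant F = γ·h_c·A = 7.74009 × 0.788106 × 2.2698 = 13.8458 kN.
I_c = πr⁴/4 = π × 0.85⁴/4 = 0.409983 m⁴.
Centre of pressure: y_p = y_c + I_c/(y_c·A) = 0.85 + 0.409983/(0.85 × 2.2698) = 0.85 + 0.2125 = 1.0625 m along the plane.
Vertically, h_p = y_p·sinθ = 1.0625 × 0.927184 = 0.985133 m.

h_p = 0.99 m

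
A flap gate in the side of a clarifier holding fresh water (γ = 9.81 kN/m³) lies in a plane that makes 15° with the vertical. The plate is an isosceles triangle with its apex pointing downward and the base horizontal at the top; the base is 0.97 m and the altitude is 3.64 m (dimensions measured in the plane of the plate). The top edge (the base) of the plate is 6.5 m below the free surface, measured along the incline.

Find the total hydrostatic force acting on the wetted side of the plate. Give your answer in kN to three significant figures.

γ = 9.81 kN/m³.
The plate makes 15° with the vertical, i.e. θ = 90° − 15° = 75° to the horizontal. Measuring y along the incline from the free-surface line, vertical depth h = y·sinθ with sinθ = 0.965926.
With the apex down, the centroid sits h/3 = 3.64/3 = 1.21333 m below the base (the top edge), so y_c = 6.5 + 1.21333 = 7.71333 m and h_c = 7.71333 × 0.965926 = 7.45051 m.
A = ½ × 0.97 × 3.64 = 1.7654 m².
Resultant F = γ·h_c·A = 9.81 × 7.45051 × 1.7654 = 129.032 kN.

F ≈ 129 kN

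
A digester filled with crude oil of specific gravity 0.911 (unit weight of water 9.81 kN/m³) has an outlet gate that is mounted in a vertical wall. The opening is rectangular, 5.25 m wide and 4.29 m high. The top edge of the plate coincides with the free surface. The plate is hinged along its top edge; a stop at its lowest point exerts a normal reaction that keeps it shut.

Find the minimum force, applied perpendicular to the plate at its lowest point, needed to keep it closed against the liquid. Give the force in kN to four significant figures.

P ≈ 287.8 kN

γ = 0.911 × 9.81 = 8.93691 kN/m³.
The centroid lies 4.29/2 = 2.145 m below the top edge, so the centroid depth is h_c = 2.145 m.
A = 5.25 × 4.29 = 22.5225 m².
Resultant F = γ·h_c·A = 8.93691 × 2.145 × 22.5225 = 431.749 kN.
I_c = b·h³/12 = 5.25 × 4.29³/12 = 34.5422 m⁴.
Centre of pressure: y_p = y_c + I_c/(y_c·A) = 2.145 + 34.5422/(2.145 × 22.5225) = 2.145 + 0.715 = 2.86 m along the plane.
The resultant acts 2.145 + 0.715 = 2.86 m (along the plate) below the hinge at the top edge, so the moment about the hinge is M = F × 2.86 = 431.749 × 2.86 = 1234.8 kN·m.
A normal force at the bottom, 4.29 m from the hinge, must supply this moment: P = 1234.8/4.29 = 287.832 kN.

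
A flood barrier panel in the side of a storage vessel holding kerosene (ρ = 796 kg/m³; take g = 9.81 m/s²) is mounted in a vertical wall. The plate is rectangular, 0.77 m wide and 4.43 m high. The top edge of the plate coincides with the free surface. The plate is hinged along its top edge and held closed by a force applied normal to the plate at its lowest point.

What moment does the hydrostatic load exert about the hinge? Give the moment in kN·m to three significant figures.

M ≈ 174 kN·m

γ = ρg = 796 × 9.81 / 1000 = 7.80876 kN/m³.
The centroid lies 4.43/2 = 2.215 m below the top edge, so the centroid depth is h_c = 2.215 m.
A = 0.77 × 4.43 = 3.4111 m².
Resultant F = γ·h_c·A = 7.80876 × 2.215 × 3.4111 = 58.9998 kN.
I_c = b·h³/12 = 0.77 × 4.43³/12 = 5.57854 m⁴.
Centre of pressure: y_p = y_c + I_c/(y_c·A) = 2.215 + 5.57854/(2.215 × 3.4111) = 2.215 + 0.738333 = 2.95333 m along the plane.
The resultant acts 2.215 + 0.738333 = 2.95333 m (along the plate) below the hinge at the top edge, so the moment about the hinge is M = F × 2.95333 = 58.9998 × 2.95333 = 174.246 kN·m.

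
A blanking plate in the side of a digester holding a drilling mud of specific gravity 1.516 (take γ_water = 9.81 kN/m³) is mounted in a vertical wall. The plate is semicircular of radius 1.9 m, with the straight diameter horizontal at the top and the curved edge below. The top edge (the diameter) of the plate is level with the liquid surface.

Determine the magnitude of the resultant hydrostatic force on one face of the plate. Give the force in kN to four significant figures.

F ≈ 68.00 kN

γ = 1.516 × 9.81 = 14.87196 kN/m³.
The centroid of a semicircle lies 4r/(3π) = 0.806385 m from the diameter, here below the top edge, so the centroid depth is h_c = 0.806385 m.
A = πr²/2 = π × 1.9²/2 = 5.67057 m².
Resultant F = γ·h_c·A = 14.87196 × 0.806385 × 5.67057 = 68.0045 kN.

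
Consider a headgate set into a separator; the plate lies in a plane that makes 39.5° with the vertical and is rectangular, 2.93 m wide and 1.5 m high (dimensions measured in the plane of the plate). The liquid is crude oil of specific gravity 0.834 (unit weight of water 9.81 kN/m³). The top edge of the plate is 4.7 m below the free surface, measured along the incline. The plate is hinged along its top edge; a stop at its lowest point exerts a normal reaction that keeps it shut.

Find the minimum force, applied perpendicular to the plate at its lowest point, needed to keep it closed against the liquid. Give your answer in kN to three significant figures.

P ≈ 79.1 kN

γ = 0.834 × 9.81 = 8.18154 kN/m³.
The plate makes 39.5° with the vertical, i.e. θ = 90° − 39.5° = 50.5° to the horizontal. Measuring y along the incline from the free-surface line, vertical depth h = y·sinθ with sinθ = 0.771625.
The centroid lies 1.5/2 = 0.75 m below the top edge, so y_c = 4.7 + 0.75 = 5.45 m and h_c = 5.45 × 0.771625 = 4.20536 m.
A = 2.93 × 1.5 = 4.395 m².
Resultant F = γ·h_c·A = 8.18154 × 4.20536 × 4.395 = 151.216 kN.
I_c = b·h³/12 = 2.93 × 1.5³/12 = 0.824063 m⁴.
Centre of pressure: y_p = y_c + I_c/(y_c·A) = 5.45 + 0.824063/(5.45 × 4.395) = 5.45 + 0.0344037 = 5.4844 m along the plane.
The resultant acts 0.75 + 0.0344037 = 0.784404 m (along the plate) below the hinge at the top edge, so the moment about the hinge is M = F × 0.784404 = 151.216 × 0.784404 = 118.614 kN·m.
A normal force at the bottom, 1.5 m from the hinge, must supply this moment: P = 118.614/1.5 = 79.076 kN.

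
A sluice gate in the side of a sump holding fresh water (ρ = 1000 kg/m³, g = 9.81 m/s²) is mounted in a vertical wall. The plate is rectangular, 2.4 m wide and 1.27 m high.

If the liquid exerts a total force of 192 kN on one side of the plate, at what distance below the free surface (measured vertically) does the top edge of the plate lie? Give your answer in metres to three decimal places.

γ = ρg = 1000 × 9.81 = 9810 N/m³ = 9.81 kN/m³.
A = 2.4 × 1.27 = 3.048 m².
From F = γ·h_c·A, the centroid depth is h_c = 192/(9.81 × 3.048) = 6.42122 m.
The centroid lies 1.27/2 = 0.635 m below the top edge, so the top edge sits at h_top = 6.42122 − 0.635 = 5.78622 m below the surface.

d_top ≈ 5.786 m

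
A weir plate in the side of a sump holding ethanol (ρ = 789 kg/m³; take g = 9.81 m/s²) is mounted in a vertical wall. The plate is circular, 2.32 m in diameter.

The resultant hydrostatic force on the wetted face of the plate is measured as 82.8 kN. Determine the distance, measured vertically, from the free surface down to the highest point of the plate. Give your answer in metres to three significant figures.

γ = ρg = 789 × 9.81 / 1000 = 7.74009 kN/m³.
A = π(1.16)² = 4.22733 m².
From F = γ·h_c·A, the centroid depth is h_c = 82.8/(7.74009 × 4.22733) = 2.53057 m.
The centroid is at the centre, 1.16 m below the top of the plate, so the highest point sits at h_top = 2.53057 − 1.16 = 1.37057 m below the surface.

d_top ≈ 1.37 m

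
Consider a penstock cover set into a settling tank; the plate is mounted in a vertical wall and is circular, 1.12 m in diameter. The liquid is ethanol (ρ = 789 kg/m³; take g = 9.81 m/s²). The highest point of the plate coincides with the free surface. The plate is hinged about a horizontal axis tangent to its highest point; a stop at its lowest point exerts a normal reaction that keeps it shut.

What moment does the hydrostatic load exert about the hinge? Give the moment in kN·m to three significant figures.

γ = ρg = 789 × 9.81 / 1000 = 7.74009 kN/m³.
The centroid is at the centre, 0.56 m below the top of the plate, so the centroid depth is h_c = 0.56 m.
A = π(0.56)² = 0.985203 m².
Resultant F = γ·h_c·A = 7.74009 × 0.56 × 0.985203 = 4.27031 kN.
I_c = πr⁴/4 = π × 0.56⁴/4 = 0.07724 m⁴.
Centre of pressure: y_p = y_c + I_c/(y_c·A) = 0.56 + 0.07724/(0.56 × 0.985203) = 0.56 + 0.14 = 0.7 m along the plane.
The resultant acts 0.56 + 0.14 = 0.7 m (along the plate) below the hinge at the top edge, so the moment about the hinge is M = F × 0.7 = 4.27031 × 0.7 = 2.98922 kN·m.

M ≈ 2.99 kN·m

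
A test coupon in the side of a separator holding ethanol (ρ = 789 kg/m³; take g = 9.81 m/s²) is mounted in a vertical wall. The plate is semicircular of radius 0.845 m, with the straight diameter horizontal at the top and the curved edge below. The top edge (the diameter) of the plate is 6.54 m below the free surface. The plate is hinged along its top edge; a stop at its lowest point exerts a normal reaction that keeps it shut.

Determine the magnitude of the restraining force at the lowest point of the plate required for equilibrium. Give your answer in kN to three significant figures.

γ = ρg = 789 × 9.81 / 1000 = 7.74009 kN/m³.
The centroid of a semicircle lies 4r/(3π) = 0.358629 m from the diameter, here below the top edge, so the centroid depth is h_c = 6.54 + 0.358629 = 6.89863 m.
A = πr²/2 = π × 0.845²/2 = 1.12159 m².
Resultant F = γ·h_c·A = 7.74009 × 6.89863 × 1.12159 = 59.8884 kN.
I_c = (π/8 − 8/(9π))·r⁴ = 0.109757 × 0.845⁴ = 0.0559576 m⁴.
Centre of pressure: y_p = y_c + I_c/(y_c·A) = 6.89863 + 0.0559576/(6.89863 × 1.12159) = 6.89863 + 0.00723206 = 6.90586 m along the plane.
The resultant acts 0.358629 + 0.00723206 = 0.365861 m (along the plate) below the hinge at the top edge, so the moment about the hinge is M = F × 0.365861 = 59.8884 × 0.365861 = 21.9108 kN·m.
A normal force at the bottom, 0.845 m from the hinge, must supply this moment: P = 21.9108/0.845 = 25.9299 kN.

P ≈ 25.9 kN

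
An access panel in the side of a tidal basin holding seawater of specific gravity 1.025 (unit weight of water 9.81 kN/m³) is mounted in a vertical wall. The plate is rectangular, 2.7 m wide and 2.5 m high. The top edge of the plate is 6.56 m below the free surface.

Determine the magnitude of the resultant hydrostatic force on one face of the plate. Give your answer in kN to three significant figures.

F ≈ 530 kN

γ = 1.025 × 9.81 = 10.05525 kN/m³.
The centroid lies 2.5/2 = 1.25 m below the top edge, so the centroid depth is h_c = 6.56 + 1.25 = 7.81 m.
A = 2.7 × 2.5 = 6.75 m².
Resultant F = γ·h_c·A = 10.05525 × 7.81 × 6.75 = 530.088 kN.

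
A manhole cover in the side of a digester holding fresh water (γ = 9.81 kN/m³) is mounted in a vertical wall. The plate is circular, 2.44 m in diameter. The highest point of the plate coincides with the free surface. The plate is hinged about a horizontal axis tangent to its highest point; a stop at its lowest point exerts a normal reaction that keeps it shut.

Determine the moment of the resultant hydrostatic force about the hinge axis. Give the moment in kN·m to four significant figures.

γ = 9.81 kN/m³.
The centroid is at the centre, 1.22 m below the top of the plate, so the centroid depth is h_c = 1.22 m.
A = π(1.22)² = 4.67595 m².
Resultant F = γ·h_c·A = 9.81 × 1.22 × 4.67595 = 55.9627 kN.
I_c = πr⁴/4 = π × 1.22⁴/4 = 1.73992 m⁴.
Centre of pressure: y_p = y_c + I_c/(y_c·A) = 1.22 + 1.73992/(1.22 × 4.67595) = 1.22 + 0.305 = 1.525 m along the plane.
The resultant acts 1.22 + 0.305 = 1.525 m (along the plate) below the hinge at the top edge, so the moment about the hinge is M = F × 1.525 = 55.9627 × 1.525 = 85.3431 kN·m.

M ≈ 85.34 kN·m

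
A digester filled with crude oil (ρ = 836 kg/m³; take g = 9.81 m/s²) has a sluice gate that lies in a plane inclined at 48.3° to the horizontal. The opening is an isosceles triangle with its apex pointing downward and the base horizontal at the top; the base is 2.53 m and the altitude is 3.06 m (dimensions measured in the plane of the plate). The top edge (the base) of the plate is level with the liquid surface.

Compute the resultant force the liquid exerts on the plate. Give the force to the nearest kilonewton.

γ = ρg = 836 × 9.81 / 1000 = 8.20116 kN/m³.
Let θ = 48.3° be the plate's angle to the horizontal; measure y along the incline from where the plane meets the free surface. Vertical depth h = y·sinθ with sinθ = 0.746638.
With the apex down, the centroid sits h/3 = 3.06/3 = 1.02 m below the base (the top edge), so y_c = 1.02 m and h_c = 1.02 × 0.746638 = 0.761571 m.
A = ½ × 2.53 × 3.06 = 3.8709 m².
Resultant F = γ·h_c·A = 8.20116 × 0.761571 × 3.8709 = 24.1767 kN.

F ≈ 24 kN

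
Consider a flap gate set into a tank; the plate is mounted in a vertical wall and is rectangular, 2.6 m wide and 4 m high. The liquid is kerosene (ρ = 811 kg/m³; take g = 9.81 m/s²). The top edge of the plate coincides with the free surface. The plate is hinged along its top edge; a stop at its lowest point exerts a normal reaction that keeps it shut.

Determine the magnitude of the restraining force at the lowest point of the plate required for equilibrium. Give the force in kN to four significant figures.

P ≈ 110.3 kN

γ = ρg = 811 × 9.81 / 1000 = 7.95591 kN/m³.
The centroid lies 4/2 = 2 m below the top edge, so the centroid depth is h_c = 2 m.
A = 2.6 × 4 = 10.4 m².
Resultant F = γ·h_c·A = 7.95591 × 2 × 10.4 = 165.483 kN.
I_c = b·h³/12 = 2.6 × 4³/12 = 13.8667 m⁴.
Centre of pressure: y_p = y_c + I_c/(y_c·A) = 2 + 13.8667/(2 × 10.4) = 2 + 0.666668 = 2.66667 m along the plane.
The resultant acts 2 + 0.666668 = 2.66667 m (along the plate) below the hinge at the top edge, so the moment about the hinge is M = F × 2.66667 = 165.483 × 2.66667 = 441.289 kN·m.
A normal force at the bottom, 4 m from the hinge, must supply this moment: P = 441.289/4 = 110.322 kN.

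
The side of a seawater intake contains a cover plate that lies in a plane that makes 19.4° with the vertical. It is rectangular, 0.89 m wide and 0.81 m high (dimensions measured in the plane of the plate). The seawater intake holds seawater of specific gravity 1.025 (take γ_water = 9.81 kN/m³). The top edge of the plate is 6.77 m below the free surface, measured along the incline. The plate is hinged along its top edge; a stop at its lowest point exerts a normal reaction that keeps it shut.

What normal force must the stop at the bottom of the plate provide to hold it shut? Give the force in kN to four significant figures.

γ = 1.025 × 9.81 = 10.05525 kN/m³.
The plate makes 19.4° with the vertical, i.e. θ = 90° − 19.4° = 70.6° to the horizontal. Measuring y along the incline from the free-surface line, vertical depth h = y·sinθ with sinθ = 0.943223.
The centroid lies 0.81/2 = 0.405 m below the top edge, so y_c = 6.77 + 0.405 = 7.175 m and h_c = 7.175 × 0.943223 = 6.76763 m.
A = 0.89 × 0.81 = 0.7209 m².
Resultant F = γ·h_c·A = 10.05525 × 6.76763 × 0.7209 = 49.0574 kN.
I_c = b·h³/12 = 0.89 × 0.81³/12 = 0.0394152 m⁴.
Centre of pressure: y_p = y_c + I_c/(y_c·A) = 7.175 + 0.0394152/(7.175 × 0.7209) = 7.175 + 0.00762021 = 7.18262 m along the plane.
The resultant acts 0.405 + 0.00762021 = 0.41262 m (along the plate) below the hinge at the top edge, so the moment about the hinge is M = F × 0.41262 = 49.0574 × 0.41262 = 20.2421 kN·m.
A normal force at the bottom, 0.81 m from the hinge, must supply this moment: P = 20.2421/0.81 = 24.9902 kN.

P ≈ 24.99 kN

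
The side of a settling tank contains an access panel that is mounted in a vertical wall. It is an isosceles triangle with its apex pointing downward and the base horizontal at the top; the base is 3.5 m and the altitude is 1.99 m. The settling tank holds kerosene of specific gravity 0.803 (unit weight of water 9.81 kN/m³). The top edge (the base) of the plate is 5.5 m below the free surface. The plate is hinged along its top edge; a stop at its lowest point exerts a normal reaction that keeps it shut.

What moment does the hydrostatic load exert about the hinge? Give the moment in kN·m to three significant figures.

γ = 0.803 × 9.81 = 7.87743 kN/m³.
With the apex down, the centroid sits h/3 = 1.99/3 = 0.663333 m below the base (the top edge), so the centroid depth is h_c = 5.5 + 0.663333 = 6.16333 m.
A = ½ × 3.5 × 1.99 = 3.4825 m².
Resultant F = γ·h_c·A = 7.87743 × 6.16333 × 3.4825 = 169.08 kN.
I_c = b·h³/36 = 3.5 × 1.99³/36 = 0.766169 m⁴.
Centre of pressure: y_p = y_c + I_c/(y_c·A) = 6.16333 + 0.766169/(6.16333 × 3.4825) = 6.16333 + 0.0356959 = 6.19903 m along the plane.
The resultant acts 0.663333 + 0.0356959 = 0.699029 m (along the plate) below the hinge at the top edge, so the moment about the hinge is M = F × 0.699029 = 169.08 × 0.699029 = 118.192 kN·m.

M ≈ 118 kN·m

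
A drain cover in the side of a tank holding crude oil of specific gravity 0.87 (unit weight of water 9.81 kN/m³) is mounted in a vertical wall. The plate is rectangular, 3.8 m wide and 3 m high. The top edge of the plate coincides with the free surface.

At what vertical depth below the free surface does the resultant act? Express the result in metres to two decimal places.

h_p = 2.00 m

γ = 0.87 × 9.81 = 8.5347 kN/m³.
The centroid lies 3/2 = 1.5 m below the top edge, so the centroid depth is h_c = 1.5 m.
A = 3.8 × 3 = 11.4 m².
Resultant F = γ·h_c·A = 8.5347 × 1.5 × 11.4 = 145.943 kN.
I_c = b·h³/12 = 3.8 × 3³/12 = 8.55 m⁴.
Centre of pressure: y_p = y_c + I_c/(y_c·A) = 1.5 + 8.55/(1.5 × 11.4) = 1.5 + 0.5 = 2 m along the plane.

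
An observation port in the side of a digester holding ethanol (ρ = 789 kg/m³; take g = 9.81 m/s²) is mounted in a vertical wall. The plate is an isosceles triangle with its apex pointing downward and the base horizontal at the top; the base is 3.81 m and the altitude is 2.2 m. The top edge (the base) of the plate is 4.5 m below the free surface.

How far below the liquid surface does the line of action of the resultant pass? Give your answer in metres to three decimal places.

γ = ρg = 789 × 9.81 / 1000 = 7.74009 kN/m³.
With the apex down, the centroid sits h/3 = 2.2/3 = 0.733333 m below the base (the top edge), so the centroid depth is h_c = 4.5 + 0.733333 = 5.23333 m.
A = ½ × 3.81 × 2.2 = 4.191 m².
Resultant F = γ·h_c·A = 7.74009 × 5.23333 × 4.191 = 169.763 kN.
I_c = b·h³/36 = 3.81 × 2.2³/36 = 1.12691 m⁴.
Centre of pressure: y_p = y_c + I_c/(y_c·A) = 5.23333 + 1.12691/(5.23333 × 4.191) = 5.23333 + 0.0513799 = 5.28471 m along the plane.

h_p = 5.285 m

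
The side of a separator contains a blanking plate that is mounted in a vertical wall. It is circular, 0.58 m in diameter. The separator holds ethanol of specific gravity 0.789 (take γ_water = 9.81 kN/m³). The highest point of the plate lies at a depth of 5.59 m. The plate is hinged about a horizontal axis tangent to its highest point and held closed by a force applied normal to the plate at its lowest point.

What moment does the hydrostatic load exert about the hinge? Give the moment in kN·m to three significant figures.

M ≈ 3.53 kN·m

γ = 0.789 × 9.81 = 7.74009 kN/m³.
The centroid is at the centre, 0.29 m below the top of the plate, so the centroid depth is h_c = 5.59 + 0.29 = 5.88 m.
A = π(0.29)² = 0.264208 m².
Resultant F = γ·h_c·A = 7.74009 × 5.88 × 0.264208 = 12.0246 kN.
I_c = πr⁴/4 = π × 0.29⁴/4 = 0.00555497 m⁴.
Centre of pressure: y_p = y_c + I_c/(y_c·A) = 5.88 + 0.00555497/(5.88 × 0.264208) = 5.88 + 0.00357568 = 5.88358 m along the plane.
The resultant acts 0.29 + 0.00357568 = 0.293576 m (along the plate) below the hinge at the top edge, so the moment about the hinge is M = F × 0.293576 = 12.0246 × 0.293576 = 3.53013 kN·m.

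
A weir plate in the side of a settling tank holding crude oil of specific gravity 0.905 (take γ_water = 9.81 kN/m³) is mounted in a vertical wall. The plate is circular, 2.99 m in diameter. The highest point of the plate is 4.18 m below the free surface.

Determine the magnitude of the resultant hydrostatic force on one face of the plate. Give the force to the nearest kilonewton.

F ≈ 354 kN

γ = 0.905 × 9.81 = 8.87805 kN/m³.
The centroid is at the centre, 1.495 m below the top of the plate, so the centroid depth is h_c = 4.18 + 1.495 = 5.675 m.
A = π(1.495)² = 7.02154 m².
Resultant F = γ·h_c·A = 8.87805 × 5.675 × 7.02154 = 353.766 kN.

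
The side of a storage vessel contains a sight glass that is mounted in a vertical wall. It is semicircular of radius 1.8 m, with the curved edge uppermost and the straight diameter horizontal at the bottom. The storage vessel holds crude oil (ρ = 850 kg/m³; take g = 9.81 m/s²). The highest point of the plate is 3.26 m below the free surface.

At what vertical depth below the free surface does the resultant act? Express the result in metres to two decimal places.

h_p = 4.35 m

γ = ρg = 850 × 9.81 / 1000 = 8.3385 kN/m³.
The centroid lies 4r/(3π) = 0.763944 m above the diameter, so r − 4r/(3π) = 1.8 − 0.763944 = 1.03606 m below the topmost point, so the centroid depth is h_c = 3.26 + 1.03606 = 4.29606 m.
A = πr²/2 = π × 1.8²/2 = 5.08938 m².
Resultant F = γ·h_c·A = 8.3385 × 4.29606 × 5.08938 = 182.315 kN.
I_c = (π/8 − 8/(9π))·r⁴ = 0.109757 × 1.8⁴ = 1.15219 m⁴.
Centre of pressure: y_p = y_c + I_c/(y_c·A) = 4.29606 + 1.15219/(4.29606 × 5.08938) = 4.29606 + 0.0526974 = 4.34876 m along the plane.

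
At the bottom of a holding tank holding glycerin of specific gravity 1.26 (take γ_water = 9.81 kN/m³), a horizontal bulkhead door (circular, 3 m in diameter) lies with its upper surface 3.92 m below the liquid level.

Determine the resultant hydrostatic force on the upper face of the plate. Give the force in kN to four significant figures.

F ≈ 342.5 kN

γ = 1.26 × 9.81 = 12.3606 kN/m³.
The plate is horizontal, so pressure is uniform at p = γ·h = 12.3606 × 3.92 = 48.4536 kN/m².
A = π(1.5)² = 7.06858 m².
F = p·A = 48.4536 × 7.06858 = 342.498 kN.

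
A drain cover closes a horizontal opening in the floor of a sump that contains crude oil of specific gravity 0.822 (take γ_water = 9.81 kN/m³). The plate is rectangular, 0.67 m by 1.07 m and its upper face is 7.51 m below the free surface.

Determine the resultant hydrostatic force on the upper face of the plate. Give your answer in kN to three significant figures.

γ = 0.822 × 9.81 = 8.06382 kN/m³.
The plate is horizontal, so pressure is uniform at p = γ·h = 8.06382 × 7.51 = 60.5593 kN/m².
A = 0.67 × 1.07 = 0.7169 m².
F = p·A = 60.5593 × 0.7169 = 43.415 kN.

F ≈ 43.4 kN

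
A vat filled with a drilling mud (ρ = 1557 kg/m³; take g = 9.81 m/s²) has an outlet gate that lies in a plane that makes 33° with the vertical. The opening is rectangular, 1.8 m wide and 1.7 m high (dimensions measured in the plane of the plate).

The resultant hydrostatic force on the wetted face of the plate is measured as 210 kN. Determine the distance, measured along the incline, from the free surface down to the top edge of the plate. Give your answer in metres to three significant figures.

γ = ρg = 1557 × 9.81 / 1000 = 15.27417 kN/m³.
A = 1.8 × 1.7 = 3.06 m².
From F = γ·h_c·A, the centroid depth is h_c = 210/(15.27417 × 3.06) = 4.49304 m.
The plate makes 33° with the vertical, i.e. θ = 90° − 33° = 57° to the horizontal. Measuring y along the incline from the free-surface line, vertical depth h = y·sinθ with sinθ = 0.838671.
Along the incline, y_c = h_c/sinθ = 4.49304/0.838671 = 5.35733 m.
The centroid lies 1.7/2 = 0.85 m below the top edge, so the top edge sits at y_top = 5.35733 − 0.85 = 4.50733 m along the incline.

y_top ≈ 4.51 m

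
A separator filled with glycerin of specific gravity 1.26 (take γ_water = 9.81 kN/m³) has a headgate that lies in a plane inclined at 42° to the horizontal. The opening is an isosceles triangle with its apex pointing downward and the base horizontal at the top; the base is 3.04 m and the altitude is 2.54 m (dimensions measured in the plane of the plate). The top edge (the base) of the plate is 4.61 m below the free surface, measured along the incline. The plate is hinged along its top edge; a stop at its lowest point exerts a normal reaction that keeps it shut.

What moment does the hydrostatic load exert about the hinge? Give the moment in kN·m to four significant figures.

M ≈ 159.0 kN·m

γ = 1.26 × 9.81 = 12.3606 kN/m³.
Let θ = 42° be the plate's angle to the horizontal; measure y along the incline from where the plane meets the free surface. Vertical depth h = y·sinθ with sinθ = 0.669131.
With the apex down, the centroid sits h/3 = 2.54/3 = 0.846667 m below the base (the top edge), so y_c = 4.61 + 0.846667 = 5.45667 m and h_c = 5.45667 × 0.669131 = 3.65123 m.
A = ½ × 3.04 × 2.54 = 3.8608 m².
Resultant F = γ·h_c·A = 12.3606 × 3.65123 × 3.8608 = 174.243 kN.
I_c = b·h³/36 = 3.04 × 2.54³/36 = 1.3838 m⁴.
Centre of pressure: y_p = y_c + I_c/(y_c·A) = 5.45667 + 1.3838/(5.45667 × 3.8608) = 5.45667 + 0.0656853 = 5.52236 m along the plane.
The resultant acts 0.846667 + 0.0656853 = 0.912352 m (along the plate) below the hinge at the top edge, so the moment about the hinge is M = F × 0.912352 = 174.243 × 0.912352 = 158.971 kN·m.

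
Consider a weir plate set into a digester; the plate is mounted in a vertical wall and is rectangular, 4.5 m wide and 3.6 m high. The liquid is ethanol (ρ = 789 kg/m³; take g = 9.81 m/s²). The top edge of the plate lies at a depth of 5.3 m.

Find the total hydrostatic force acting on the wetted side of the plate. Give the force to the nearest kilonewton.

γ = ρg = 789 × 9.81 / 1000 = 7.74009 kN/m³.
The centroid lies 3.6/2 = 1.8 m below the top edge, so the centroid depth is h_c = 5.3 + 1.8 = 7.1 m.
A = 4.5 × 3.6 = 16.2 m².
Resultant F = γ·h_c·A = 7.74009 × 7.1 × 16.2 = 890.265 kN.

F ≈ 890 kN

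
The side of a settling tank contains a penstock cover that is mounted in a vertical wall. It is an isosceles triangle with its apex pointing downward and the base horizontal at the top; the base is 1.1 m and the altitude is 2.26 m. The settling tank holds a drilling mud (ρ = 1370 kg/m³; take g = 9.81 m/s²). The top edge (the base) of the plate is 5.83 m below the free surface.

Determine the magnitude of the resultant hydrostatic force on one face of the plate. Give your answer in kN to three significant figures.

γ = ρg = 1370 × 9.81 / 1000 = 13.4397 kN/m³.
With the apex down, the centroid sits h/3 = 2.26/3 = 0.753333 m below the base (the top edge), so the centroid depth is h_c = 5.83 + 0.753333 = 6.58333 m.
A = ½ × 1.1 × 2.26 = 1.243 m².
Resultant F = γ·h_c·A = 13.4397 × 6.58333 × 1.243 = 109.978 kN.

F ≈ 110 kN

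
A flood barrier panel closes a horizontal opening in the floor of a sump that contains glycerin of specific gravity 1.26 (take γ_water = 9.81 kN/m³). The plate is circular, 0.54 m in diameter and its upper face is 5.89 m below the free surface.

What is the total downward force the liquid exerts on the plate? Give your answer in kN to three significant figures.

γ = 1.26 × 9.81 = 12.3606 kN/m³.
The plate is horizontal, so pressure is uniform at p = γ·h = 12.3606 × 5.89 = 72.8039 kN/m².
A = π(0.27)² = 0.229022 m².
F = p·A = 72.8039 × 0.229022 = 16.6737 kN.

F ≈ 16.7 kN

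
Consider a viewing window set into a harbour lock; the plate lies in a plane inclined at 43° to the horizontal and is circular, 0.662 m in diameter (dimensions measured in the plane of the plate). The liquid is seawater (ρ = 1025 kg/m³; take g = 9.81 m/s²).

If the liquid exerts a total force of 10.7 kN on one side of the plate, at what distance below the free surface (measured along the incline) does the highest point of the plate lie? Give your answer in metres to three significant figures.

y_top ≈ 4.20 m

γ = ρg = 1025 × 9.81 / 1000 = 10.05525 kN/m³.
A = π(0.331)² = 0.344196 m².
From F = γ·h_c·A, the centroid depth is h_c = 10.7/(10.05525 × 0.344196) = 3.09161 m.
Let θ = 43° be the plate's angle to the horizontal; measure y along the incline from where the plane meets the free surface. Vertical depth h = y·sinθ with sinθ = 0.681998.
Along the incline, y_c = h_c/sinθ = 3.09161/0.681998 = 4.53317 m.
The centroid is at the centre, 0.331 m below the top of the plate, so the highest point sits at y_top = 4.53317 − 0.331 = 4.20217 m along the incline.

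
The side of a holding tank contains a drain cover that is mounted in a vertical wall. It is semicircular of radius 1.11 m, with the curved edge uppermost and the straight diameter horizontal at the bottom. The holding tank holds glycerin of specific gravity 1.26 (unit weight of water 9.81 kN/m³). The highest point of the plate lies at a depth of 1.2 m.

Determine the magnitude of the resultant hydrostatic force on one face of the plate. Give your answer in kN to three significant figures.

F ≈ 44.0 kN

γ = 1.26 × 9.81 = 12.3606 kN/m³.
The centroid lies 4r/(3π) = 0.471099 m above the diameter, so r − 4r/(3π) = 1.11 − 0.471099 = 0.638901 m below the topmost point, so the centroid depth is h_c = 1.2 + 0.638901 = 1.8389 m.
A = πr²/2 = π × 1.11²/2 = 1.93538 m².
Resultant F = γ·h_c·A = 12.3606 × 1.8389 × 1.93538 = 43.991 kN.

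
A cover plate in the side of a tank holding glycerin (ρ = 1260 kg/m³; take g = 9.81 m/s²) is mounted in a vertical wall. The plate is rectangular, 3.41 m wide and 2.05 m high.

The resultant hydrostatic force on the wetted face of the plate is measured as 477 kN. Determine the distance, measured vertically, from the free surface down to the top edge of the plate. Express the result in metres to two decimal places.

γ = ρg = 1260 × 9.81 / 1000 = 12.3606 kN/m³.
A = 3.41 × 2.05 = 6.9905 m².
From F = γ·h_c·A, the centroid depth is h_c = 477/(12.3606 × 6.9905) = 5.5204 m.
The centroid lies 2.05/2 = 1.025 m below the top edge, so the top edge sits at h_top = 5.5204 − 1.025 = 4.4954 m below the surface.

d_top ≈ 4.50 m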